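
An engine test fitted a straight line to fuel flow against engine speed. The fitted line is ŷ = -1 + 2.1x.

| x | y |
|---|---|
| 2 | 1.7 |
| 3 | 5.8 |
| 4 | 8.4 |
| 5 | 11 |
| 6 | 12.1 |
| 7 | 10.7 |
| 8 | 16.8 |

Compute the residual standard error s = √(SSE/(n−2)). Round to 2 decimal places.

s = 1.79

x=2: ŷ = -1 + 2.1·2 = 3.2; r = 1.7 − 3.2 = -1.5
x=3: ŷ = -1 + 2.1·3 = 5.3; r = 5.8 − 5.3 = 0.5
x=4: ŷ = -1 + 2.1·4 = 7.4; r = 8.4 − 7.4 = 1
x=5: ŷ = -1 + 2.1·5 = 9.5; r = 11 − 9.5 = 1.5
x=6: ŷ = -1 + 2.1·6 = 11.6; r = 12.1 − 11.6 = 0.5
x=7: ŷ = -1 + 2.1·7 = 13.7; r = 10.7 − 13.7 = -3
x=8: ŷ = -1 + 2.1·8 = 15.8; r = 16.8 − 15.8 = 1
SSE = 2.25 + 0.25 + 1 + 2.25 + 0.25 + 9 + 1 = 16
s = √(16/5) = √3.2 ≈ 1.79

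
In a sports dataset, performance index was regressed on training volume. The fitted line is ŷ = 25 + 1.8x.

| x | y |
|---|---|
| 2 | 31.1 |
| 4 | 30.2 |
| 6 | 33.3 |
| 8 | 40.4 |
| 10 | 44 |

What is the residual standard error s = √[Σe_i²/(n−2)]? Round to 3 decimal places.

x=2: ŷ = 25 + 1.8·2 = 28.6; e = 31.1 − 28.6 = 2.5
x=4: ŷ = 25 + 1.8·4 = 32.2; e = 30.2 − 32.2 = -2
x=6: ŷ = 25 + 1.8·6 = 35.8; e = 33.3 − 35.8 = -2.5
x=8: ŷ = 25 + 1.8·8 = 39.4; e = 40.4 − 39.4 = 1
x=10: ŷ = 25 + 1.8·10 = 43; e = 44 − 43 = 1
SSE = 6.25 + 4 + 6.25 + 1 + 1 = 18.5
s = √(18.5/3) = √6.16667 ≈ 2.483

s = 2.483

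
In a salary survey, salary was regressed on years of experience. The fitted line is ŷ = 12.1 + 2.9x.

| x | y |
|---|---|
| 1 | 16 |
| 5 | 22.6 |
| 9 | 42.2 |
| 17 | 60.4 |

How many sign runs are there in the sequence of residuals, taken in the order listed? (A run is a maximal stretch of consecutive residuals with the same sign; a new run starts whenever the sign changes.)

4 runs

x=1: ŷ = 12.1 + 2.9·1 = 15; r = 16 − 15 = 1
x=5: ŷ = 12.1 + 2.9·5 = 26.6; r = 22.6 − 26.6 = -4
x=9: ŷ = 12.1 + 2.9·9 = 38.2; r = 42.2 − 38.2 = 4
x=17: ŷ = 12.1 + 2.9·17 = 61.4; r = 60.4 − 61.4 = -1
Signs: + − + −
Runs: +×1, −×1, +×1, −×1 → 4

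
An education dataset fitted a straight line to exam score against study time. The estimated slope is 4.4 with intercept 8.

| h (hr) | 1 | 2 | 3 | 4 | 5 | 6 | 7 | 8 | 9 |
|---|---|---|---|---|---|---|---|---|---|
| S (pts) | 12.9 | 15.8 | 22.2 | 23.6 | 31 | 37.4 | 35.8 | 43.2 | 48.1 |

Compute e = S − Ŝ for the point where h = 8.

Ŝ = 8 + 4.4·8 = 43.2
e = 43.2 − 43.2 = 0

e = 0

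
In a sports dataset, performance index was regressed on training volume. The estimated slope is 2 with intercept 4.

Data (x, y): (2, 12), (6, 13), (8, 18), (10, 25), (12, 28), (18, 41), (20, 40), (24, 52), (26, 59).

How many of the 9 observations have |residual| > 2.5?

x=2: ŷ = 4 + 2·2 = 8; r = 12 − 8 = 4
x=6: ŷ = 4 + 2·6 = 16; r = 13 − 16 = -3
x=8: ŷ = 4 + 2·8 = 20; r = 18 − 20 = -2
x=10: ŷ = 4 + 2·10 = 24; r = 25 − 24 = 1
x=12: ŷ = 4 + 2·12 = 28; r = 28 − 28 = 0
x=18: ŷ = 4 + 2·18 = 40; r = 41 − 40 = 1
x=20: ŷ = 4 + 2·20 = 44; r = 40 − 44 = -4
x=24: ŷ = 4 + 2·24 = 52; r = 52 − 52 = 0
x=26: ŷ = 4 + 2·26 = 56; r = 59 − 56 = 3
|r| > 2.5: x=2 (|r|=4), x=6 (|r|=3), x=20 (|r|=4), x=26 (|r|=3) → 4

4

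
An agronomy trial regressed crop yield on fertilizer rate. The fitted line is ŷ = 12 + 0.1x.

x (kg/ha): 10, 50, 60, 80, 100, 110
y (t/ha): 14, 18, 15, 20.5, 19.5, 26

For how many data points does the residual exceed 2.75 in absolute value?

x=10: ŷ = 12 + 0.1·10 = 13; e = 14 − 13 = 1
x=50: ŷ = 12 + 0.1·50 = 17; e = 18 − 17 = 1
x=60: ŷ = 12 + 0.1·60 = 18; e = 15 − 18 = -3
x=80: ŷ = 12 + 0.1·80 = 20; e = 20.5 − 20 = 0.5
x=100: ŷ = 12 + 0.1·100 = 22; e = 19.5 − 22 = -2.5
x=110: ŷ = 12 + 0.1·110 = 23; e = 26 − 23 = 3
|e| > 2.75: x=60 (|e|=3), x=110 (|e|=3) → 2

2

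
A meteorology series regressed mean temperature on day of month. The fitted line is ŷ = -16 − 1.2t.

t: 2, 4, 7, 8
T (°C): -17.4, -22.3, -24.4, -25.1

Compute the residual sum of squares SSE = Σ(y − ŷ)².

SSE = 3.5

t=2: ŷ = -16 − 1.2·2 = -18.4; e = -17.4 − (-18.4) = 1
t=4: ŷ = -16 − 1.2·4 = -20.8; e = -22.3 − (-20.8) = -1.5
t=7: ŷ = -16 − 1.2·7 = -24.4; e = -24.4 − (-24.4) = 0
t=8: ŷ = -16 − 1.2·8 = -25.6; e = -25.1 − (-25.6) = 0.5
SSE = 1 + 2.25 + 0 + 0.25 = 3.5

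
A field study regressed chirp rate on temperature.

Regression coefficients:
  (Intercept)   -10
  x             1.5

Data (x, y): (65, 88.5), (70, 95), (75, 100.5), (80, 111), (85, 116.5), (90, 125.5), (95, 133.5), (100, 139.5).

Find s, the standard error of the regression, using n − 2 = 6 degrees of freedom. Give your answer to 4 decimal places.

x=65: ŷ = -10 + 1.5·65 = 87.5; e = 88.5 − 87.5 = 1
x=70: ŷ = -10 + 1.5·70 = 95; e = 95 − 95 = 0
x=75: ŷ = -10 + 1.5·75 = 102.5; e = 100.5 − 102.5 = -2
x=80: ŷ = -10 + 1.5·80 = 110; e = 111 − 110 = 1
x=85: ŷ = -10 + 1.5·85 = 117.5; e = 116.5 − 117.5 = -1
x=90: ŷ = -10 + 1.5·90 = 125; e = 125.5 − 125 = 0.5
x=95: ŷ = -10 + 1.5·95 = 132.5; e = 133.5 − 132.5 = 1
x=100: ŷ = -10 + 1.5·100 = 140; e = 139.5 − 140 = -0.5
SSE = 1 + 0 + 4 + 1 + 1 + 0.25 + 1 + 0.25 = 8.5
s = √(8.5/6) = √1.41667 ≈ 1.1902

s = 1.1902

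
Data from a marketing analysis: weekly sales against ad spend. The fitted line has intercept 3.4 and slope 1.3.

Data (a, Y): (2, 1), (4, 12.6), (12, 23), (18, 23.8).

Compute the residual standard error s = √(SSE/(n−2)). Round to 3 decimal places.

a=2: ŷ = 3.4 + 1.3·2 = 6; r = 1 − 6 = -5
a=4: ŷ = 3.4 + 1.3·4 = 8.6; r = 12.6 − 8.6 = 4
a=12: ŷ = 3.4 + 1.3·12 = 19; r = 23 − 19 = 4
a=18: ŷ = 3.4 + 1.3·18 = 26.8; r = 23.8 − 26.8 = -3
SSE = 25 + 16 + 16 + 9 = 66
s = √(66/2) = √33 ≈ 5.745

s = 5.745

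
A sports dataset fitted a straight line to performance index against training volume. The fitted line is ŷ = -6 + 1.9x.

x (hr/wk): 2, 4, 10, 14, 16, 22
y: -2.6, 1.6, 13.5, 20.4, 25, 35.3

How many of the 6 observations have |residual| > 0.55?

1

x=2: ŷ = -6 + 1.9·2 = -2.2; r = -2.6 − (-2.2) = -0.4
x=4: ŷ = -6 + 1.9·4 = 1.6; r = 1.6 − 1.6 = 0
x=10: ŷ = -6 + 1.9·10 = 13; r = 13.5 − 13 = 0.5
x=14: ŷ = -6 + 1.9·14 = 20.6; r = 20.4 − 20.6 = -0.2
x=16: ŷ = -6 + 1.9·16 = 24.4; r = 25 − 24.4 = 0.6
x=22: ŷ = -6 + 1.9·22 = 35.8; r = 35.3 − 35.8 = -0.5
|r| > 0.55: x=16 (|r|=0.6) → 1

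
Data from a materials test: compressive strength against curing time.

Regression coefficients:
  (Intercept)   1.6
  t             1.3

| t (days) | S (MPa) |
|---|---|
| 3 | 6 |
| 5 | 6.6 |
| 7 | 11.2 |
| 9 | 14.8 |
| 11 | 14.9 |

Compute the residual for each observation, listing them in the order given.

0.5, -1.5, 0.5, 1.5, -1

t=3: ŷ = 1.6 + 1.3·3 = 5.5; e = 6 − 5.5 = 0.5
t=5: ŷ = 1.6 + 1.3·5 = 8.1; e = 6.6 − 8.1 = -1.5
t=7: ŷ = 1.6 + 1.3·7 = 10.7; e = 11.2 − 10.7 = 0.5
t=9: ŷ = 1.6 + 1.3·9 = 13.3; e = 14.8 − 13.3 = 1.5
t=11: ŷ = 1.6 + 1.3·11 = 15.9; e = 14.9 − 15.9 = -1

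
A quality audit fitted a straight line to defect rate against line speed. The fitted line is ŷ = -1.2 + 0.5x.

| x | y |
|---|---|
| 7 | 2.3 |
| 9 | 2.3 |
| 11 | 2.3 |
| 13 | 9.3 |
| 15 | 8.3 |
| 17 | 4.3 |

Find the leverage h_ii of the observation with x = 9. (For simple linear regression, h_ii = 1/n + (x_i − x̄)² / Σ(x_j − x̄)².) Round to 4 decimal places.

h = 0.2952

x̄ = (7 + 9 + 11 + 13 + 15 + 17)/6 = 12
Σ(x − x̄)² = 25 + 9 + 1 + 1 + 9 + 25 = 70
h = 1/6 + (-3)²/70 = 0.166667 + 0.128571 = 0.2952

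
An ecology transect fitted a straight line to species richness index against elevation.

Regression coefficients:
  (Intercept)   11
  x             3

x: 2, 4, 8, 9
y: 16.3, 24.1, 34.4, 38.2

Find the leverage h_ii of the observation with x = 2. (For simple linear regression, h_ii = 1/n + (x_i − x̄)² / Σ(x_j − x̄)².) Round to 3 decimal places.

x̄ = (2 + 4 + 8 + 9)/4 = 5.75
Σ(x − x̄)² = 14.0625 + 3.0625 + 5.0625 + 10.5625 = 32.75
h = 1/4 + (-3.75)²/32.75 = 0.25 + 0.429389 = 0.679

h = 0.679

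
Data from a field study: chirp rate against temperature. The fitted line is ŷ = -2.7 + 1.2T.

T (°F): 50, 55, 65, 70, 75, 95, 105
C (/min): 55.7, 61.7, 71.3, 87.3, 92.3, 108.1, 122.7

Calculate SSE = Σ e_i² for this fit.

T=50: ŷ = -2.7 + 1.2·50 = 57.3; e = 55.7 − 57.3 = -1.6
T=55: ŷ = -2.7 + 1.2·55 = 63.3; e = 61.7 − 63.3 = -1.6
T=65: ŷ = -2.7 + 1.2·65 = 75.3; e = 71.3 − 75.3 = -4
T=70: ŷ = -2.7 + 1.2·70 = 81.3; e = 87.3 − 81.3 = 6
T=75: ŷ = -2.7 + 1.2·75 = 87.3; e = 92.3 − 87.3 = 5
T=95: ŷ = -2.7 + 1.2·95 = 111.3; e = 108.1 − 111.3 = -3.2
T=105: ŷ = -2.7 + 1.2·105 = 123.3; e = 122.7 − 123.3 = -0.6
SSE = 2.56 + 2.56 + 16 + 36 + 25 + 10.24 + 0.36 = 92.72

SSE = 92.72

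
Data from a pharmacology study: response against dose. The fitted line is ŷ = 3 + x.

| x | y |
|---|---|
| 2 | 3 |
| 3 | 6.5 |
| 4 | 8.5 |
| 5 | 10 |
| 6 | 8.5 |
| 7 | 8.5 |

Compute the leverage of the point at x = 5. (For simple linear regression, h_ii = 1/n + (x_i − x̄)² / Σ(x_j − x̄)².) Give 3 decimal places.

h = 0.181

x̄ = (2 + 3 + 4 + 5 + 6 + 7)/6 = 4.5
Σ(x − x̄)² = 6.25 + 2.25 + 0.25 + 0.25 + 2.25 + 6.25 = 17.5
h = 1/6 + (0.5)²/17.5 = 0.166667 + 0.0142857 = 0.181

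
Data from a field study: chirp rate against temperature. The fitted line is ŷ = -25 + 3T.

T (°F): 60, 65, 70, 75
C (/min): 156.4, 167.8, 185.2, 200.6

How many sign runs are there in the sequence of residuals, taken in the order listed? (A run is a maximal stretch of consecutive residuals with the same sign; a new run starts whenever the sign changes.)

3 runs

T=60: ŷ = -25 + 3·60 = 155; r = 156.4 − 155 = 1.4
T=65: ŷ = -25 + 3·65 = 170; r = 167.8 − 170 = -2.2
T=70: ŷ = -25 + 3·70 = 185; r = 185.2 − 185 = 0.2
T=75: ŷ = -25 + 3·75 = 200; r = 200.6 − 200 = 0.6
Signs: + − + +
Runs: +×1, −×1, +×2 → 3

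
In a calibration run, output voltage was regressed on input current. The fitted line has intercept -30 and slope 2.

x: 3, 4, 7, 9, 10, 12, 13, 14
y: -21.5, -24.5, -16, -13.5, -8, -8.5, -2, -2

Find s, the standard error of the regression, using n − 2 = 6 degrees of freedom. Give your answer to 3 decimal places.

s = 2.198

x=3: ŷ = -30 + 2·3 = -24; r = -21.5 − (-24) = 2.5
x=4: ŷ = -30 + 2·4 = -22; r = -24.5 − (-22) = -2.5
x=7: ŷ = -30 + 2·7 = -16; r = -16 − (-16) = 0
x=9: ŷ = -30 + 2·9 = -12; r = -13.5 − (-12) = -1.5
x=10: ŷ = -30 + 2·10 = -10; r = -8 − (-10) = 2
x=12: ŷ = -30 + 2·12 = -6; r = -8.5 − (-6) = -2.5
x=13: ŷ = -30 + 2·13 = -4; r = -2 − (-4) = 2
x=14: ŷ = -30 + 2·14 = -2; r = -2 − (-2) = 0
SSE = 6.25 + 6.25 + 0 + 2.25 + 4 + 6.25 + 4 + 0 = 29
s = √(29/6) = √4.83333 ≈ 2.198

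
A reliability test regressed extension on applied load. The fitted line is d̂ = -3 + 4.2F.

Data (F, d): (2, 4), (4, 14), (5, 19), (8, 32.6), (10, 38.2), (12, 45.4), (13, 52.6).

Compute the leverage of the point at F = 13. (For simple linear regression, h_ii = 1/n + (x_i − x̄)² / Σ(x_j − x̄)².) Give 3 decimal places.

F̄ = (2 + 4 + 5 + 8 + 10 + 12 + 13)/7 = 7.71429
Σ(F − F̄)² = 32.6531 + 13.7959 + 7.36735 + 0.0816327 + 5.22449 + 18.3673 + 27.9388 = 105.429
h = 1/7 + (5.28571)²/105.429 = 0.142857 + 0.265002 = 0.408

h = 0.408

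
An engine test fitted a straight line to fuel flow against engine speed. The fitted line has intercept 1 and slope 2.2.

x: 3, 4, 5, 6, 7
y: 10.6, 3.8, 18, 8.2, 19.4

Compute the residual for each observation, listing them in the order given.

3, -6, 6, -6, 3

x=3: ŷ = 1 + 2.2·3 = 7.6; e = 10.6 − 7.6 = 3
x=4: ŷ = 1 + 2.2·4 = 9.8; e = 3.8 − 9.8 = -6
x=5: ŷ = 1 + 2.2·5 = 12; e = 18 − 12 = 6
x=6: ŷ = 1 + 2.2·6 = 14.2; e = 8.2 − 14.2 = -6
x=7: ŷ = 1 + 2.2·7 = 16.4; e = 19.4 − 16.4 = 3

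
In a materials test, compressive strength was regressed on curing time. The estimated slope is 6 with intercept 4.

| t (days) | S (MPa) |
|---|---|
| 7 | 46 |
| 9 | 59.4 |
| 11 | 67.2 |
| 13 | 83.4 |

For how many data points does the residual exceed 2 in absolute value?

t=7: Ŝ = 4 + 6·7 = 46; r = 46 − 46 = 0
t=9: Ŝ = 4 + 6·9 = 58; r = 59.4 − 58 = 1.4
t=11: Ŝ = 4 + 6·11 = 70; r = 67.2 − 70 = -2.8
t=13: Ŝ = 4 + 6·13 = 82; r = 83.4 − 82 = 1.4
|r| > 2: t=11 (|r|=2.8) → 1

1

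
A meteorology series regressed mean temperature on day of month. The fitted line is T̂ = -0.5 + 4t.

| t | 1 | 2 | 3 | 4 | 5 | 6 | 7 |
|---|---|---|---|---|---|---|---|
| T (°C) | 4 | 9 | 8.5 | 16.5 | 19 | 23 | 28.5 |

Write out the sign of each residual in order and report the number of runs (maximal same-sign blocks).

t=1: T̂ = -0.5 + 4·1 = 3.5; r = 4 − 3.5 = 0.5
t=2: T̂ = -0.5 + 4·2 = 7.5; r = 9 − 7.5 = 1.5
t=3: T̂ = -0.5 + 4·3 = 11.5; r = 8.5 − 11.5 = -3
t=4: T̂ = -0.5 + 4·4 = 15.5; r = 16.5 − 15.5 = 1
t=5: T̂ = -0.5 + 4·5 = 19.5; r = 19 − 19.5 = -0.5
t=6: T̂ = -0.5 + 4·6 = 23.5; r = 23 − 23.5 = -0.5
t=7: T̂ = -0.5 + 4·7 = 27.5; r = 28.5 − 27.5 = 1
Signs: + + − + − − +
Runs: +×2, −×1, +×1, −×2, +×1 → 5

5 runs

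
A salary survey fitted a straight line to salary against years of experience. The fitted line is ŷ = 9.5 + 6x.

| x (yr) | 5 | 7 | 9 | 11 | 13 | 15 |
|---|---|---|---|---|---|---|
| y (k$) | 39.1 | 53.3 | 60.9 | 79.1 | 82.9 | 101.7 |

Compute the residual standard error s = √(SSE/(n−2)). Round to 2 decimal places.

x=5: ŷ = 9.5 + 6·5 = 39.5; e = 39.1 − 39.5 = -0.4
x=7: ŷ = 9.5 + 6·7 = 51.5; e = 53.3 − 51.5 = 1.8
x=9: ŷ = 9.5 + 6·9 = 63.5; e = 60.9 − 63.5 = -2.6
x=11: ŷ = 9.5 + 6·11 = 75.5; e = 79.1 − 75.5 = 3.6
x=13: ŷ = 9.5 + 6·13 = 87.5; e = 82.9 − 87.5 = -4.6
x=15: ŷ = 9.5 + 6·15 = 99.5; e = 101.7 − 99.5 = 2.2
SSE = 0.16 + 3.24 + 6.76 + 12.96 + 21.16 + 4.84 = 49.12
s = √(49.12/4) = √12.28 ≈ 3.50

s = 3.50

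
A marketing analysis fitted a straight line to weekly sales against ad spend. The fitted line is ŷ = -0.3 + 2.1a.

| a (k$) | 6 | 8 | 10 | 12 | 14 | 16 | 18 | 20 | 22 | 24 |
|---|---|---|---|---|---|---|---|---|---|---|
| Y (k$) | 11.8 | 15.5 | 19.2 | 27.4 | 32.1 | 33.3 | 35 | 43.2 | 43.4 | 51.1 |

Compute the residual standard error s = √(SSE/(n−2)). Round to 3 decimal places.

a=6: ŷ = -0.3 + 2.1·6 = 12.3; e = 11.8 − 12.3 = -0.5
a=8: ŷ = -0.3 + 2.1·8 = 16.5; e = 15.5 − 16.5 = -1
a=10: ŷ = -0.3 + 2.1·10 = 20.7; e = 19.2 − 20.7 = -1.5
a=12: ŷ = -0.3 + 2.1·12 = 24.9; e = 27.4 − 24.9 = 2.5
a=14: ŷ = -0.3 + 2.1·14 = 29.1; e = 32.1 − 29.1 = 3
a=16: ŷ = -0.3 + 2.1·16 = 33.3; e = 33.3 − 33.3 = 0
a=18: ŷ = -0.3 + 2.1·18 = 37.5; e = 35 − 37.5 = -2.5
a=20: ŷ = -0.3 + 2.1·20 = 41.7; e = 43.2 − 41.7 = 1.5
a=22: ŷ = -0.3 + 2.1·22 = 45.9; e = 43.4 − 45.9 = -2.5
a=24: ŷ = -0.3 + 2.1·24 = 50.1; e = 51.1 − 50.1 = 1
SSE = 0.25 + 1 + 2.25 + 6.25 + 9 + 0 + 6.25 + 2.25 + 6.25 + 1 = 34.5
s = √(34.5/8) = √4.3125 ≈ 2.077

s = 2.077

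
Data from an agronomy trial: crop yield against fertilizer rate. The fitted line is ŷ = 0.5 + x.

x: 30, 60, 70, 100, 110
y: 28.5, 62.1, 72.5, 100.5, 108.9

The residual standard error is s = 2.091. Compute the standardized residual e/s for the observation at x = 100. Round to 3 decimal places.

ŷ = 0.5 + 100 = 100.5
e = 100.5 − 100.5 = 0
e/s = 0 / 2.091 = 0.000

0.000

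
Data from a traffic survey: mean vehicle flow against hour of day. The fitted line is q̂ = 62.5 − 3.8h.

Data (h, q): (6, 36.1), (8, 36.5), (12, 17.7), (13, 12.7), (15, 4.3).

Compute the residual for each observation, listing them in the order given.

-3.6, 4.4, 0.8, -0.4, -1.2

h=6: q̂ = 62.5 − 3.8·6 = 39.7; e = 36.1 − 39.7 = -3.6
h=8: q̂ = 62.5 − 3.8·8 = 32.1; e = 36.5 − 32.1 = 4.4
h=12: q̂ = 62.5 − 3.8·12 = 16.9; e = 17.7 − 16.9 = 0.8
h=13: q̂ = 62.5 − 3.8·13 = 13.1; e = 12.7 − 13.1 = -0.4
h=15: q̂ = 62.5 − 3.8·15 = 5.5; e = 4.3 − 5.5 = -1.2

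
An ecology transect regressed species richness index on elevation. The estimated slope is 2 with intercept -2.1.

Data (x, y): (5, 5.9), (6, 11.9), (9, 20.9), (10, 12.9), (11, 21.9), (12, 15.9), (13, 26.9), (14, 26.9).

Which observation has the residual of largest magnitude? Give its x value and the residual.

x = 12, r = -6

x=5: ŷ = -2.1 + 2·5 = 7.9; r = 5.9 − 7.9 = -2
x=6: ŷ = -2.1 + 2·6 = 9.9; r = 11.9 − 9.9 = 2
x=9: ŷ = -2.1 + 2·9 = 15.9; r = 20.9 − 15.9 = 5
x=10: ŷ = -2.1 + 2·10 = 17.9; r = 12.9 − 17.9 = -5
x=11: ŷ = -2.1 + 2·11 = 19.9; r = 21.9 − 19.9 = 2
x=12: ŷ = -2.1 + 2·12 = 21.9; r = 15.9 − 21.9 = -6
x=13: ŷ = -2.1 + 2·13 = 23.9; r = 26.9 − 23.9 = 3
x=14: ŷ = -2.1 + 2·14 = 25.9; r = 26.9 − 25.9 = 1
Largest |r| is 6 at x = 12, residual -6.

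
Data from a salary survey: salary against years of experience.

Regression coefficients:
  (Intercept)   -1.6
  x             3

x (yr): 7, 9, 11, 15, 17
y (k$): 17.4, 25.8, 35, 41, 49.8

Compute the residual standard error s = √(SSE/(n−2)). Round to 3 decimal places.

x=7: ŷ = -1.6 + 3·7 = 19.4; e = 17.4 − 19.4 = -2
x=9: ŷ = -1.6 + 3·9 = 25.4; e = 25.8 − 25.4 = 0.4
x=11: ŷ = -1.6 + 3·11 = 31.4; e = 35 − 31.4 = 3.6
x=15: ŷ = -1.6 + 3·15 = 43.4; e = 41 − 43.4 = -2.4
x=17: ŷ = -1.6 + 3·17 = 49.4; e = 49.8 − 49.4 = 0.4
SSE = 4 + 0.16 + 12.96 + 5.76 + 0.16 = 23.04
s = √(23.04/3) = √7.68 ≈ 2.771

s = 2.771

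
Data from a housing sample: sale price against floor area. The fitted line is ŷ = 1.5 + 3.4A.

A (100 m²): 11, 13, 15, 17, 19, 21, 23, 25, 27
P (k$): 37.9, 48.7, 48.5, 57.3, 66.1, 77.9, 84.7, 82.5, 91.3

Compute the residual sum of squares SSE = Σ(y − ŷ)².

A=11: ŷ = 1.5 + 3.4·11 = 38.9; e = 37.9 − 38.9 = -1
A=13: ŷ = 1.5 + 3.4·13 = 45.7; e = 48.7 − 45.7 = 3
A=15: ŷ = 1.5 + 3.4·15 = 52.5; e = 48.5 − 52.5 = -4
A=17: ŷ = 1.5 + 3.4·17 = 59.3; e = 57.3 − 59.3 = -2
A=19: ŷ = 1.5 + 3.4·19 = 66.1; e = 66.1 − 66.1 = 0
A=21: ŷ = 1.5 + 3.4·21 = 72.9; e = 77.9 − 72.9 = 5
A=23: ŷ = 1.5 + 3.4·23 = 79.7; e = 84.7 − 79.7 = 5
A=25: ŷ = 1.5 + 3.4·25 = 86.5; e = 82.5 − 86.5 = -4
A=27: ŷ = 1.5 + 3.4·27 = 93.3; e = 91.3 − 93.3 = -2
SSE = 1 + 9 + 16 + 4 + 0 + 25 + 25 + 16 + 4 = 100

SSE = 100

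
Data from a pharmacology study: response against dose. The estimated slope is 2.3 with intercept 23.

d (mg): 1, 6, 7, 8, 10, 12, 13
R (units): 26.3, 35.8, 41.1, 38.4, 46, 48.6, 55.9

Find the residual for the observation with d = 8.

e = -3

ŷ = 23 + 2.3·8 = 41.4
e = 38.4 − 41.4 = -3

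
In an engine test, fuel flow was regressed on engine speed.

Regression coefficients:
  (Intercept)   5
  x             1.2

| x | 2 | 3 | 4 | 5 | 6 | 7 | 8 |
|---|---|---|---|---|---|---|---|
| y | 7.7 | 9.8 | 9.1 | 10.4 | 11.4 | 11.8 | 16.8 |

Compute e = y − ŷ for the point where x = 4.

ŷ = 5 + 1.2·4 = 9.8
e = 9.1 − 9.8 = -0.7

e = -0.7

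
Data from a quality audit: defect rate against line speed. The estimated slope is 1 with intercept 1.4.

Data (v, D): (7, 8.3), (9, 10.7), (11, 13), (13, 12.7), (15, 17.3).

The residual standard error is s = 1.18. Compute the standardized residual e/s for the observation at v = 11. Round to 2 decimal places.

ŷ = 1.4 + 11 = 12.4
e = 13 − 12.4 = 0.6
e/s = 0.6 / 1.18 = 0.51

0.51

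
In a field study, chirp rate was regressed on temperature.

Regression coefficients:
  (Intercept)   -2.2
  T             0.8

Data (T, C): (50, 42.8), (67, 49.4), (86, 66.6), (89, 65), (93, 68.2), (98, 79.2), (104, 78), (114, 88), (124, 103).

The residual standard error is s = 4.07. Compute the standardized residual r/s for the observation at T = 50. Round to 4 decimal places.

1.2285

Ĉ = -2.2 + 0.8·50 = 37.8
r = 42.8 − 37.8 = 5
r/s = 5 / 4.07 = 1.2285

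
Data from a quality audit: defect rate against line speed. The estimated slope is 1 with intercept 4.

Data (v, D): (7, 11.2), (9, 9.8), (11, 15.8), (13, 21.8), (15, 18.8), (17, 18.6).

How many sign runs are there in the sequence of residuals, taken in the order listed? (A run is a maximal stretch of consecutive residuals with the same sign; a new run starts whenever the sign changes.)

v=7: ŷ = 4 + 7 = 11; e = 11.2 − 11 = 0.2
v=9: ŷ = 4 + 9 = 13; e = 9.8 − 13 = -3.2
v=11: ŷ = 4 + 11 = 15; e = 15.8 − 15 = 0.8
v=13: ŷ = 4 + 13 = 17; e = 21.8 − 17 = 4.8
v=15: ŷ = 4 + 15 = 19; e = 18.8 − 19 = -0.2
v=17: ŷ = 4 + 17 = 21; e = 18.6 − 21 = -2.4
Signs: + − + + − −
Runs: +×1, −×1, +×2, −×2 → 4

4 runs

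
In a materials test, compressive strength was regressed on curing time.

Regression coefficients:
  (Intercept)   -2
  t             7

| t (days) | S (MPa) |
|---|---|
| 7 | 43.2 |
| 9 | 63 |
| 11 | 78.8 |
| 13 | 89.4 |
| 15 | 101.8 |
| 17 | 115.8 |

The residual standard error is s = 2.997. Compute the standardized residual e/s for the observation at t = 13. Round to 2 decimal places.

ŷ = -2 + 7·13 = 89
e = 89.4 − 89 = 0.4
e/s = 0.4 / 2.997 = 0.13

0.13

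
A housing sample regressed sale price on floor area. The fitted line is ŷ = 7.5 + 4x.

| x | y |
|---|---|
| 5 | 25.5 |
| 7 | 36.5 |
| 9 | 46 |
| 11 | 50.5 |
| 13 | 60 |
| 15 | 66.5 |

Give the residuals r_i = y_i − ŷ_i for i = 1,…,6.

-2, 1, 2.5, -1, 0.5, -1

x=5: ŷ = 7.5 + 4·5 = 27.5; r = 25.5 − 27.5 = -2
x=7: ŷ = 7.5 + 4·7 = 35.5; r = 36.5 − 35.5 = 1
x=9: ŷ = 7.5 + 4·9 = 43.5; r = 46 − 43.5 = 2.5
x=11: ŷ = 7.5 + 4·11 = 51.5; r = 50.5 − 51.5 = -1
x=13: ŷ = 7.5 + 4·13 = 59.5; r = 60 − 59.5 = 0.5
x=15: ŷ = 7.5 + 4·15 = 67.5; r = 66.5 − 67.5 = -1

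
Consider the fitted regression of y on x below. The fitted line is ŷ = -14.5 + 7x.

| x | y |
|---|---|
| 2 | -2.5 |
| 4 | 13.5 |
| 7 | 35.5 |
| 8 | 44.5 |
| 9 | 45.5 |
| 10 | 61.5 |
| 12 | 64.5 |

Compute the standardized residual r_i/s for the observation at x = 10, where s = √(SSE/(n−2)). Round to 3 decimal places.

x=2: ŷ = -14.5 + 7·2 = -0.5; r = -2.5 − (-0.5) = -2
x=4: ŷ = -14.5 + 7·4 = 13.5; r = 13.5 − 13.5 = 0
x=7: ŷ = -14.5 + 7·7 = 34.5; r = 35.5 − 34.5 = 1
x=8: ŷ = -14.5 + 7·8 = 41.5; r = 44.5 − 41.5 = 3
x=9: ŷ = -14.5 + 7·9 = 48.5; r = 45.5 − 48.5 = -3
x=10: ŷ = -14.5 + 7·10 = 55.5; r = 61.5 − 55.5 = 6
x=12: ŷ = -14.5 + 7·12 = 69.5; r = 64.5 − 69.5 = -5
SSE = 4 + 0 + 1 + 9 + 9 + 36 + 25 = 84
s = √(84/5) = 4.09878
r/s = 6 / 4.09878 = 1.464

1.464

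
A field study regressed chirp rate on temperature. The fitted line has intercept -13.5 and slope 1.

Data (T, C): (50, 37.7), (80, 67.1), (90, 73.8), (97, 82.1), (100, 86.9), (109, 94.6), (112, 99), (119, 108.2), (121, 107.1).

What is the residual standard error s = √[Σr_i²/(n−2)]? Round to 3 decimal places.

s = 1.678

T=50: ŷ = -13.5 + 50 = 36.5; r = 37.7 − 36.5 = 1.2
T=80: ŷ = -13.5 + 80 = 66.5; r = 67.1 − 66.5 = 0.6
T=90: ŷ = -13.5 + 90 = 76.5; r = 73.8 − 76.5 = -2.7
T=97: ŷ = -13.5 + 97 = 83.5; r = 82.1 − 83.5 = -1.4
T=100: ŷ = -13.5 + 100 = 86.5; r = 86.9 − 86.5 = 0.4
T=109: ŷ = -13.5 + 109 = 95.5; r = 94.6 − 95.5 = -0.9
T=112: ŷ = -13.5 + 112 = 98.5; r = 99 − 98.5 = 0.5
T=119: ŷ = -13.5 + 119 = 105.5; r = 108.2 − 105.5 = 2.7
T=121: ŷ = -13.5 + 121 = 107.5; r = 107.1 − 107.5 = -0.4
SSE = 1.44 + 0.36 + 7.29 + 1.96 + 0.16 + 0.81 + 0.25 + 7.29 + 0.16 = 19.72
s = √(19.72/7) = √2.81714 ≈ 1.678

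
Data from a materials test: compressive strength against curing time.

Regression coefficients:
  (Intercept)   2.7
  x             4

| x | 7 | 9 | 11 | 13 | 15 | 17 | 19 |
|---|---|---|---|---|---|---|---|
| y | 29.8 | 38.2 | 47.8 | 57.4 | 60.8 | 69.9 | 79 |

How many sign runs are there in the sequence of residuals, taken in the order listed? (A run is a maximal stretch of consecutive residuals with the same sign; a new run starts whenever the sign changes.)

x=7: ŷ = 2.7 + 4·7 = 30.7; e = 29.8 − 30.7 = -0.9
x=9: ŷ = 2.7 + 4·9 = 38.7; e = 38.2 − 38.7 = -0.5
x=11: ŷ = 2.7 + 4·11 = 46.7; e = 47.8 − 46.7 = 1.1
x=13: ŷ = 2.7 + 4·13 = 54.7; e = 57.4 − 54.7 = 2.7
x=15: ŷ = 2.7 + 4·15 = 62.7; e = 60.8 − 62.7 = -1.9
x=17: ŷ = 2.7 + 4·17 = 70.7; e = 69.9 − 70.7 = -0.8
x=19: ŷ = 2.7 + 4·19 = 78.7; e = 79 − 78.7 = 0.3
Signs: − − + + − − +
Runs: −×2, +×2, −×2, +×1 → 4

4 runs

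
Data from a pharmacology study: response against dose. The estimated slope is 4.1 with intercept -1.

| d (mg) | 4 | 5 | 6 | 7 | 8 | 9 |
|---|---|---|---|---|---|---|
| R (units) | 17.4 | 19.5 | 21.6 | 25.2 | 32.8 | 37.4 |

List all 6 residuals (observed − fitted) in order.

d=4: ŷ = -1 + 4.1·4 = 15.4; e = 17.4 − 15.4 = 2
d=5: ŷ = -1 + 4.1·5 = 19.5; e = 19.5 − 19.5 = 0
d=6: ŷ = -1 + 4.1·6 = 23.6; e = 21.6 − 23.6 = -2
d=7: ŷ = -1 + 4.1·7 = 27.7; e = 25.2 − 27.7 = -2.5
d=8: ŷ = -1 + 4.1·8 = 31.8; e = 32.8 − 31.8 = 1
d=9: ŷ = -1 + 4.1·9 = 35.9; e = 37.4 − 35.9 = 1.5

2, 0, -2, -2.5, 1, 1.5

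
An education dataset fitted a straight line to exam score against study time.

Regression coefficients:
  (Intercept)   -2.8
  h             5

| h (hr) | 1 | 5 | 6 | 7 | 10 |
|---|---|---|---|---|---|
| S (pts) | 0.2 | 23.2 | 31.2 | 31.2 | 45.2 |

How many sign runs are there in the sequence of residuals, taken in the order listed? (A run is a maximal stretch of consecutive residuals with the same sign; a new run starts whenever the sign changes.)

h=1: ŷ = -2.8 + 5·1 = 2.2; r = 0.2 − 2.2 = -2
h=5: ŷ = -2.8 + 5·5 = 22.2; r = 23.2 − 22.2 = 1
h=6: ŷ = -2.8 + 5·6 = 27.2; r = 31.2 − 27.2 = 4
h=7: ŷ = -2.8 + 5·7 = 32.2; r = 31.2 − 32.2 = -1
h=10: ŷ = -2.8 + 5·10 = 47.2; r = 45.2 − 47.2 = -2
Signs: − + + − −
Runs: −×1, +×2, −×2 → 3

3 runs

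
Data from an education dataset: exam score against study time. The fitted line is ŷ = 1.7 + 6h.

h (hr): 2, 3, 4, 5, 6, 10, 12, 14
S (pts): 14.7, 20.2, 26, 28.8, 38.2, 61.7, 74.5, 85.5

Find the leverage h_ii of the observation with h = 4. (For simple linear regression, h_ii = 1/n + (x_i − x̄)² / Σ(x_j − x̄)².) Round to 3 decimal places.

h = 0.190

h̄ = (2 + 3 + 4 + 5 + 6 + 10 + 12 + 14)/8 = 7
Σ(h − h̄)² = 25 + 16 + 9 + 4 + 1 + 9 + 25 + 49 = 138
h = 1/8 + (-3)²/138 = 0.125 + 0.0652174 = 0.190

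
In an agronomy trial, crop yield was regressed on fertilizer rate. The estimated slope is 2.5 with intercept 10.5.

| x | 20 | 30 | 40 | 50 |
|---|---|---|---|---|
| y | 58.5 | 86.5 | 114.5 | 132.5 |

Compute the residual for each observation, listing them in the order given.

-2, 1, 4, -3

x=20: ŷ = 10.5 + 2.5·20 = 60.5; r = 58.5 − 60.5 = -2
x=30: ŷ = 10.5 + 2.5·30 = 85.5; r = 86.5 − 85.5 = 1
x=40: ŷ = 10.5 + 2.5·40 = 110.5; r = 114.5 − 110.5 = 4
x=50: ŷ = 10.5 + 2.5·50 = 135.5; r = 132.5 − 135.5 = -3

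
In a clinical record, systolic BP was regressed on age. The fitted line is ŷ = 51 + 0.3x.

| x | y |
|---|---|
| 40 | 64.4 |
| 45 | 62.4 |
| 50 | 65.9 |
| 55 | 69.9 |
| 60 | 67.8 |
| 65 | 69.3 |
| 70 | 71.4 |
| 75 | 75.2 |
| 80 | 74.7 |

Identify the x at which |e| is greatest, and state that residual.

x = 55, e = 2.4

x=40: ŷ = 51 + 0.3·40 = 63; e = 64.4 − 63 = 1.4
x=45: ŷ = 51 + 0.3·45 = 64.5; e = 62.4 − 64.5 = -2.1
x=50: ŷ = 51 + 0.3·50 = 66; e = 65.9 − 66 = -0.1
x=55: ŷ = 51 + 0.3·55 = 67.5; e = 69.9 − 67.5 = 2.4
x=60: ŷ = 51 + 0.3·60 = 69; e = 67.8 − 69 = -1.2
x=65: ŷ = 51 + 0.3·65 = 70.5; e = 69.3 − 70.5 = -1.2
x=70: ŷ = 51 + 0.3·70 = 72; e = 71.4 − 72 = -0.6
x=75: ŷ = 51 + 0.3·75 = 73.5; e = 75.2 − 73.5 = 1.7
x=80: ŷ = 51 + 0.3·80 = 75; e = 74.7 − 75 = -0.3
Largest |e| is 2.4 at x = 55, residual 2.4.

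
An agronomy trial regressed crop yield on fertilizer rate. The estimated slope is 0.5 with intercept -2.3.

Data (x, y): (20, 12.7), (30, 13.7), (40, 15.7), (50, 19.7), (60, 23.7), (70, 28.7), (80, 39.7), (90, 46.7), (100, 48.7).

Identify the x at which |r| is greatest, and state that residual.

x = 20, r = 5

x=20: ŷ = -2.3 + 0.5·20 = 7.7; r = 12.7 − 7.7 = 5
x=30: ŷ = -2.3 + 0.5·30 = 12.7; r = 13.7 − 12.7 = 1
x=40: ŷ = -2.3 + 0.5·40 = 17.7; r = 15.7 − 17.7 = -2
x=50: ŷ = -2.3 + 0.5·50 = 22.7; r = 19.7 − 22.7 = -3
x=60: ŷ = -2.3 + 0.5·60 = 27.7; r = 23.7 − 27.7 = -4
x=70: ŷ = -2.3 + 0.5·70 = 32.7; r = 28.7 − 32.7 = -4
x=80: ŷ = -2.3 + 0.5·80 = 37.7; r = 39.7 − 37.7 = 2
x=90: ŷ = -2.3 + 0.5·90 = 42.7; r = 46.7 − 42.7 = 4
x=100: ŷ = -2.3 + 0.5·100 = 47.7; r = 48.7 − 47.7 = 1
Largest |r| is 5 at x = 20, residual 5.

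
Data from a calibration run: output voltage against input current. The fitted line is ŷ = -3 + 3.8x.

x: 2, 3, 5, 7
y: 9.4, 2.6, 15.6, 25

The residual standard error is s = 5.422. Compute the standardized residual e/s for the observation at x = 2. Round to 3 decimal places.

0.885

ŷ = -3 + 3.8·2 = 4.6
e = 9.4 − 4.6 = 4.8
e/s = 4.8 / 5.422 = 0.885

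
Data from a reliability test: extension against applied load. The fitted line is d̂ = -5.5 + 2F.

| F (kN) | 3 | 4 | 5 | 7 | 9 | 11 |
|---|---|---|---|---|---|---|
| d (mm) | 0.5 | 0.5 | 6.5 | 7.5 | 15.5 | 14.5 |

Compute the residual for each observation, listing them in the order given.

F=3: d̂ = -5.5 + 2·3 = 0.5; r = 0.5 − 0.5 = 0
F=4: d̂ = -5.5 + 2·4 = 2.5; r = 0.5 − 2.5 = -2
F=5: d̂ = -5.5 + 2·5 = 4.5; r = 6.5 − 4.5 = 2
F=7: d̂ = -5.5 + 2·7 = 8.5; r = 7.5 − 8.5 = -1
F=9: d̂ = -5.5 + 2·9 = 12.5; r = 15.5 − 12.5 = 3
F=11: d̂ = -5.5 + 2·11 = 16.5; r = 14.5 − 16.5 = -2

0, -2, 2, -1, 3, -2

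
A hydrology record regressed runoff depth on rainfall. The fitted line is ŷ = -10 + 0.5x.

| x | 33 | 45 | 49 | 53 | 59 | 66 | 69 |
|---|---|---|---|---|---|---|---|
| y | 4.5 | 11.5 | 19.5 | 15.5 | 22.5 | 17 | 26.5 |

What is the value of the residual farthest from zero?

x=33: ŷ = -10 + 0.5·33 = 6.5; e = 4.5 − 6.5 = -2
x=45: ŷ = -10 + 0.5·45 = 12.5; e = 11.5 − 12.5 = -1
x=49: ŷ = -10 + 0.5·49 = 14.5; e = 19.5 − 14.5 = 5
x=53: ŷ = -10 + 0.5·53 = 16.5; e = 15.5 − 16.5 = -1
x=59: ŷ = -10 + 0.5·59 = 19.5; e = 22.5 − 19.5 = 3
x=66: ŷ = -10 + 0.5·66 = 23; e = 17 − 23 = -6
x=69: ŷ = -10 + 0.5·69 = 24.5; e = 26.5 − 24.5 = 2
Largest |e| is 6 at x = 66, residual -6.

e = -6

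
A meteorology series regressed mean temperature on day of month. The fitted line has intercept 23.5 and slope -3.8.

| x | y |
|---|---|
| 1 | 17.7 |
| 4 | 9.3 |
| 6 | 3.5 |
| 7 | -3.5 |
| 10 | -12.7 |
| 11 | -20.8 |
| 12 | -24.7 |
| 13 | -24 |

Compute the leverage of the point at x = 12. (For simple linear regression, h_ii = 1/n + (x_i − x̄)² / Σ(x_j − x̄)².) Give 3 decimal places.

h = 0.254

x̄ = (1 + 4 + 6 + 7 + 10 + 11 + 12 + 13)/8 = 8
Σ(x − x̄)² = 49 + 16 + 4 + 1 + 4 + 9 + 16 + 25 = 124
h = 1/8 + (4)²/124 = 0.125 + 0.129032 = 0.254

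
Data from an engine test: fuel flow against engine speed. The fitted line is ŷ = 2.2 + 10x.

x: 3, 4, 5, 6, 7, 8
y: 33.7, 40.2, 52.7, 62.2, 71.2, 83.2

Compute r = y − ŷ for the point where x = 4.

ŷ = 2.2 + 10·4 = 42.2
r = 40.2 − 42.2 = -2

r = -2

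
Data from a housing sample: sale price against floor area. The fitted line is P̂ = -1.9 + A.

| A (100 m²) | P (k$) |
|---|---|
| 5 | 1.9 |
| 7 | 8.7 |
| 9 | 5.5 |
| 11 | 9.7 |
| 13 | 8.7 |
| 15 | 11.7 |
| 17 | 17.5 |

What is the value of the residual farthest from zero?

r = 3.6

A=5: P̂ = -1.9 + 5 = 3.1; r = 1.9 − 3.1 = -1.2
A=7: P̂ = -1.9 + 7 = 5.1; r = 8.7 − 5.1 = 3.6
A=9: P̂ = -1.9 + 9 = 7.1; r = 5.5 − 7.1 = -1.6
A=11: P̂ = -1.9 + 11 = 9.1; r = 9.7 − 9.1 = 0.6
A=13: P̂ = -1.9 + 13 = 11.1; r = 8.7 − 11.1 = -2.4
A=15: P̂ = -1.9 + 15 = 13.1; r = 11.7 − 13.1 = -1.4
A=17: P̂ = -1.9 + 17 = 15.1; r = 17.5 − 15.1 = 2.4
Largest |r| is 3.6 at A = 7, residual 3.6.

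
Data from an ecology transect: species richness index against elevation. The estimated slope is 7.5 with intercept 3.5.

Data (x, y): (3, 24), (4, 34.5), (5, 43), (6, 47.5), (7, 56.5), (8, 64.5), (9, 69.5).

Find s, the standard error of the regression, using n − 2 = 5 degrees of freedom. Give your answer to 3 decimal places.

x=3: ŷ = 3.5 + 7.5·3 = 26; e = 24 − 26 = -2
x=4: ŷ = 3.5 + 7.5·4 = 33.5; e = 34.5 − 33.5 = 1
x=5: ŷ = 3.5 + 7.5·5 = 41; e = 43 − 41 = 2
x=6: ŷ = 3.5 + 7.5·6 = 48.5; e = 47.5 − 48.5 = -1
x=7: ŷ = 3.5 + 7.5·7 = 56; e = 56.5 − 56 = 0.5
x=8: ŷ = 3.5 + 7.5·8 = 63.5; e = 64.5 − 63.5 = 1
x=9: ŷ = 3.5 + 7.5·9 = 71; e = 69.5 − 71 = -1.5
SSE = 4 + 1 + 4 + 1 + 0.25 + 1 + 2.25 = 13.5
s = √(13.5/5) = √2.7 ≈ 1.643

s = 1.643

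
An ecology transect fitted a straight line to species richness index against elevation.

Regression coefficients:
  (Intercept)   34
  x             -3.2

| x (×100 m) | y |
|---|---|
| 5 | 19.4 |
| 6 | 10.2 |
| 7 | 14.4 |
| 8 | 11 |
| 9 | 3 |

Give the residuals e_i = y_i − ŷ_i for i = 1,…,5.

1.4, -4.6, 2.8, 2.6, -2.2

x=5: ŷ = 34 − 3.2·5 = 18; e = 19.4 − 18 = 1.4
x=6: ŷ = 34 − 3.2·6 = 14.8; e = 10.2 − 14.8 = -4.6
x=7: ŷ = 34 − 3.2·7 = 11.6; e = 14.4 − 11.6 = 2.8
x=8: ŷ = 34 − 3.2·8 = 8.4; e = 11 − 8.4 = 2.6
x=9: ŷ = 34 − 3.2·9 = 5.2; e = 3 − 5.2 = -2.2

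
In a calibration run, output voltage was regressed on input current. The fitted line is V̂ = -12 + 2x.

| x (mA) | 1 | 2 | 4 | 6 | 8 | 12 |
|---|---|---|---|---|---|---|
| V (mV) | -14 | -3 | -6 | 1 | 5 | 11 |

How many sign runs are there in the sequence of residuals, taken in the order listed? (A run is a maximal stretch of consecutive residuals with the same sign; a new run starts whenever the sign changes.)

x=1: V̂ = -12 + 2·1 = -10; r = -14 − (-10) = -4
x=2: V̂ = -12 + 2·2 = -8; r = -3 − (-8) = 5
x=4: V̂ = -12 + 2·4 = -4; r = -6 − (-4) = -2
x=6: V̂ = -12 + 2·6 = 0; r = 1 − 0 = 1
x=8: V̂ = -12 + 2·8 = 4; r = 5 − 4 = 1
x=12: V̂ = -12 + 2·12 = 12; r = 11 − 12 = -1
Signs: − + − + + −
Runs: −×1, +×1, −×1, +×2, −×1 → 5

5 runs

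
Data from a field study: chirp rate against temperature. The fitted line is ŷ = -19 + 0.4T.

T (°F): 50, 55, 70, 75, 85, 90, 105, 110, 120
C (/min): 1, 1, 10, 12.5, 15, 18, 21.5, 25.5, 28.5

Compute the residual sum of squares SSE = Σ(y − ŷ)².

SSE = 11

T=50: ŷ = -19 + 0.4·50 = 1; r = 1 − 1 = 0
T=55: ŷ = -19 + 0.4·55 = 3; r = 1 − 3 = -2
T=70: ŷ = -19 + 0.4·70 = 9; r = 10 − 9 = 1
T=75: ŷ = -19 + 0.4·75 = 11; r = 12.5 − 11 = 1.5
T=85: ŷ = -19 + 0.4·85 = 15; r = 15 − 15 = 0
T=90: ŷ = -19 + 0.4·90 = 17; r = 18 − 17 = 1
T=105: ŷ = -19 + 0.4·105 = 23; r = 21.5 − 23 = -1.5
T=110: ŷ = -19 + 0.4·110 = 25; r = 25.5 − 25 = 0.5
T=120: ŷ = -19 + 0.4·120 = 29; r = 28.5 − 29 = -0.5
SSE = 0 + 4 + 1 + 2.25 + 0 + 1 + 2.25 + 0.25 + 0.25 = 11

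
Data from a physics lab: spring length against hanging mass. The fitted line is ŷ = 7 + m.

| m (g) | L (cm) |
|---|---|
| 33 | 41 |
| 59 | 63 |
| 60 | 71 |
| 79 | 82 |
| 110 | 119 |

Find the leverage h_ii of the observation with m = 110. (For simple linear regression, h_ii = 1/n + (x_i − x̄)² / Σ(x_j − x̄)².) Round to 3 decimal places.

m̄ = (33 + 59 + 60 + 79 + 110)/5 = 68.2
Σ(m − m̄)² = 1239.04 + 84.64 + 67.24 + 116.64 + 1747.24 = 3254.8
h = 1/5 + (41.8)²/3254.8 = 0.2 + 0.536819 = 0.737

h = 0.737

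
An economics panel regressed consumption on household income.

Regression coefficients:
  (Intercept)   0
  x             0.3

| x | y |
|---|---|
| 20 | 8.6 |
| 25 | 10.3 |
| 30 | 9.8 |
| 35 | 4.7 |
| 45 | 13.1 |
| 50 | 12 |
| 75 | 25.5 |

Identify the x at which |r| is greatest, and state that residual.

x = 35, r = -5.8

x=20: ŷ = 0.3·20 = 6; r = 8.6 − 6 = 2.6
x=25: ŷ = 0.3·25 = 7.5; r = 10.3 − 7.5 = 2.8
x=30: ŷ = 0.3·30 = 9; r = 9.8 − 9 = 0.8
x=35: ŷ = 0.3·35 = 10.5; r = 4.7 − 10.5 = -5.8
x=45: ŷ = 0.3·45 = 13.5; r = 13.1 − 13.5 = -0.4
x=50: ŷ = 0.3·50 = 15; r = 12 − 15 = -3
x=75: ŷ = 0.3·75 = 22.5; r = 25.5 − 22.5 = 3
Largest |r| is 5.8 at x = 35, residual -5.8.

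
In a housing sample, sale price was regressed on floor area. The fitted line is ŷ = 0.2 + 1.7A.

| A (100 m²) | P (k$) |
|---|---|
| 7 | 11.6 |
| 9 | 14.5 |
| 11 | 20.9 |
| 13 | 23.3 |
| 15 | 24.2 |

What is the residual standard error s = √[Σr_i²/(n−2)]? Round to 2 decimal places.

s = 1.68

A=7: ŷ = 0.2 + 1.7·7 = 12.1; r = 11.6 − 12.1 = -0.5
A=9: ŷ = 0.2 + 1.7·9 = 15.5; r = 14.5 − 15.5 = -1
A=11: ŷ = 0.2 + 1.7·11 = 18.9; r = 20.9 − 18.9 = 2
A=13: ŷ = 0.2 + 1.7·13 = 22.3; r = 23.3 − 22.3 = 1
A=15: ŷ = 0.2 + 1.7·15 = 25.7; r = 24.2 − 25.7 = -1.5
SSE = 0.25 + 1 + 4 + 1 + 2.25 = 8.5
s = √(8.5/3) = √2.83333 ≈ 1.68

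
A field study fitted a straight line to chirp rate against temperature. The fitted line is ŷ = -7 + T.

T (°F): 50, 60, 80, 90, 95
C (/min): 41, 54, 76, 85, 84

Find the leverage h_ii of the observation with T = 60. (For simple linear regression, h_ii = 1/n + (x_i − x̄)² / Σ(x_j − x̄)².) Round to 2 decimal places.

T̄ = (50 + 60 + 80 + 90 + 95)/5 = 75
Σ(T − T̄)² = 625 + 225 + 25 + 225 + 400 = 1500
h = 1/5 + (-15)²/1500 = 0.2 + 0.15 = 0.35

h = 0.35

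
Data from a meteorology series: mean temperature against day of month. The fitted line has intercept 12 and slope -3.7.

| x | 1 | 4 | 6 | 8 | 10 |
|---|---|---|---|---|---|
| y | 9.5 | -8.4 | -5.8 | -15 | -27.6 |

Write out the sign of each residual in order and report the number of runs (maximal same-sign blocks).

x=1: ŷ = 12 − 3.7·1 = 8.3; r = 9.5 − 8.3 = 1.2
x=4: ŷ = 12 − 3.7·4 = -2.8; r = -8.4 − (-2.8) = -5.6
x=6: ŷ = 12 − 3.7·6 = -10.2; r = -5.8 − (-10.2) = 4.4
x=8: ŷ = 12 − 3.7·8 = -17.6; r = -15 − (-17.6) = 2.6
x=10: ŷ = 12 − 3.7·10 = -25; r = -27.6 − (-25) = -2.6
Signs: + − + + −
Runs: +×1, −×1, +×2, −×1 → 4

4 runs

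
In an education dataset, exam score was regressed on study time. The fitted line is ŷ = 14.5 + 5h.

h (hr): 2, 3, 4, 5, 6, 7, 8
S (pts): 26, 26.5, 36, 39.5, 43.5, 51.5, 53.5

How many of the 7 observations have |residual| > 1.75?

h=2: ŷ = 14.5 + 5·2 = 24.5; e = 26 − 24.5 = 1.5
h=3: ŷ = 14.5 + 5·3 = 29.5; e = 26.5 − 29.5 = -3
h=4: ŷ = 14.5 + 5·4 = 34.5; e = 36 − 34.5 = 1.5
h=5: ŷ = 14.5 + 5·5 = 39.5; e = 39.5 − 39.5 = 0
h=6: ŷ = 14.5 + 5·6 = 44.5; e = 43.5 − 44.5 = -1
h=7: ŷ = 14.5 + 5·7 = 49.5; e = 51.5 − 49.5 = 2
h=8: ŷ = 14.5 + 5·8 = 54.5; e = 53.5 − 54.5 = -1
|e| > 1.75: h=3 (|e|=3), h=7 (|e|=2) → 2

2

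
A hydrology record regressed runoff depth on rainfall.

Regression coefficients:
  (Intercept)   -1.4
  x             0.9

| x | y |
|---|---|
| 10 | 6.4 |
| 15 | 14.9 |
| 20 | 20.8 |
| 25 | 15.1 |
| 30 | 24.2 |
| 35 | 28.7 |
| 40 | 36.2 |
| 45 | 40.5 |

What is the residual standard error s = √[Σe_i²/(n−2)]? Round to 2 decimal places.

x=10: ŷ = -1.4 + 0.9·10 = 7.6; e = 6.4 − 7.6 = -1.2
x=15: ŷ = -1.4 + 0.9·15 = 12.1; e = 14.9 − 12.1 = 2.8
x=20: ŷ = -1.4 + 0.9·20 = 16.6; e = 20.8 − 16.6 = 4.2
x=25: ŷ = -1.4 + 0.9·25 = 21.1; e = 15.1 − 21.1 = -6
x=30: ŷ = -1.4 + 0.9·30 = 25.6; e = 24.2 − 25.6 = -1.4
x=35: ŷ = -1.4 + 0.9·35 = 30.1; e = 28.7 − 30.1 = -1.4
x=40: ŷ = -1.4 + 0.9·40 = 34.6; e = 36.2 − 34.6 = 1.6
x=45: ŷ = -1.4 + 0.9·45 = 39.1; e = 40.5 − 39.1 = 1.4
SSE = 1.44 + 7.84 + 17.64 + 36 + 1.96 + 1.96 + 2.56 + 1.96 = 71.36
s = √(71.36/6) = √11.8933 ≈ 3.45

s = 3.45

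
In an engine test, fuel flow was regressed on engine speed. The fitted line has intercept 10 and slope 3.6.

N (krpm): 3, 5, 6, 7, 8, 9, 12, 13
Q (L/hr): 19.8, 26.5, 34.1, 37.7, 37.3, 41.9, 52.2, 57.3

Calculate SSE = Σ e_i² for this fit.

SSE = 19.5

N=3: Q̂ = 10 + 3.6·3 = 20.8; e = 19.8 − 20.8 = -1
N=5: Q̂ = 10 + 3.6·5 = 28; e = 26.5 − 28 = -1.5
N=6: Q̂ = 10 + 3.6·6 = 31.6; e = 34.1 − 31.6 = 2.5
N=7: Q̂ = 10 + 3.6·7 = 35.2; e = 37.7 − 35.2 = 2.5
N=8: Q̂ = 10 + 3.6·8 = 38.8; e = 37.3 − 38.8 = -1.5
N=9: Q̂ = 10 + 3.6·9 = 42.4; e = 41.9 − 42.4 = -0.5
N=12: Q̂ = 10 + 3.6·12 = 53.2; e = 52.2 − 53.2 = -1
N=13: Q̂ = 10 + 3.6·13 = 56.8; e = 57.3 − 56.8 = 0.5
SSE = 1 + 2.25 + 6.25 + 6.25 + 2.25 + 0.25 + 1 + 0.25 = 19.5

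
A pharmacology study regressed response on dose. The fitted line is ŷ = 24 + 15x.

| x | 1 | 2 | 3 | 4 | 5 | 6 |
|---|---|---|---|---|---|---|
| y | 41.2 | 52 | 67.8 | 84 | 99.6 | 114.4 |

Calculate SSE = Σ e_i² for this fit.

x=1: ŷ = 24 + 15·1 = 39; e = 41.2 − 39 = 2.2
x=2: ŷ = 24 + 15·2 = 54; e = 52 − 54 = -2
x=3: ŷ = 24 + 15·3 = 69; e = 67.8 − 69 = -1.2
x=4: ŷ = 24 + 15·4 = 84; e = 84 − 84 = 0
x=5: ŷ = 24 + 15·5 = 99; e = 99.6 − 99 = 0.6
x=6: ŷ = 24 + 15·6 = 114; e = 114.4 − 114 = 0.4
SSE = 4.84 + 4 + 1.44 + 0 + 0.36 + 0.16 = 10.8

SSE = 10.8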